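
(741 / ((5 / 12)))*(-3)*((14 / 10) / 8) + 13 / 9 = -932.22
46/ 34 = 23/ 17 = 1.35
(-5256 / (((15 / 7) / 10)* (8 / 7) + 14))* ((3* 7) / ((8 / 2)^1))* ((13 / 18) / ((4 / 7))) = -6835647 / 2792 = -2448.30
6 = 6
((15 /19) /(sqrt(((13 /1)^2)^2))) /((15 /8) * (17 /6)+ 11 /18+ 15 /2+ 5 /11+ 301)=23760 /1601540837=0.00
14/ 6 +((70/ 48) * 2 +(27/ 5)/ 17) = 1893/ 340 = 5.57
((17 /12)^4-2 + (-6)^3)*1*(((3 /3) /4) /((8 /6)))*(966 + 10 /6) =-38822.58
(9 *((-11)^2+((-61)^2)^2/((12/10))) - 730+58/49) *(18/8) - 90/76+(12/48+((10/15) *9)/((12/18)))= 1740220622117/7448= 233649385.35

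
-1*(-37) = 37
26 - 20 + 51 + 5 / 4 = 58.25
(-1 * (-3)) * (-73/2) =-219/2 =-109.50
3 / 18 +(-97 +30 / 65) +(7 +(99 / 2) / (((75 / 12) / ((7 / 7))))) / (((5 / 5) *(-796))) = -74808697 / 776100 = -96.39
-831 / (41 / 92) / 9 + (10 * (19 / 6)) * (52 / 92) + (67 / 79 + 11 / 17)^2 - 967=-1962860560268 / 1700841007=-1154.05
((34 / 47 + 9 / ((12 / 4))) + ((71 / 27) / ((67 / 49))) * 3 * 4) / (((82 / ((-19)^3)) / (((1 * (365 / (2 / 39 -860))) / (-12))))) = -24721158861035 / 311764150224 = -79.29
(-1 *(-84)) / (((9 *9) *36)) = 7 / 243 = 0.03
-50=-50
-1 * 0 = 0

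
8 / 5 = 1.60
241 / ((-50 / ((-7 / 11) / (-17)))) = -1687 / 9350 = -0.18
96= 96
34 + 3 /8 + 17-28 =187 /8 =23.38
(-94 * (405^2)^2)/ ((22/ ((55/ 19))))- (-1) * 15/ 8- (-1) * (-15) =-50579897176995/ 152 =-332762481427.60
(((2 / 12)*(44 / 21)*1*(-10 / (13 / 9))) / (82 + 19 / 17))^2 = 0.00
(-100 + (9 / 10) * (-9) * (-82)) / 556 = 2821 / 2780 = 1.01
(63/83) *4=252/83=3.04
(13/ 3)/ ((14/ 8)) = 2.48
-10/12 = -5/6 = -0.83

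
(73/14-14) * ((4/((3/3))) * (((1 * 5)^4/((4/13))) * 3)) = -2998125/14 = -214151.79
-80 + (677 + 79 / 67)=40078 / 67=598.18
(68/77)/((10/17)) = 578/385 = 1.50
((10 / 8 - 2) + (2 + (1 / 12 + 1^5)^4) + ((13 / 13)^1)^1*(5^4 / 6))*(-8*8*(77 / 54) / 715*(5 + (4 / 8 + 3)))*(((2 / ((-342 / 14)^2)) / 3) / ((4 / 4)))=-12912638711 / 99762104520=-0.13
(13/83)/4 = 13/332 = 0.04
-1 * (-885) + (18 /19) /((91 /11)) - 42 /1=1457745 /1729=843.11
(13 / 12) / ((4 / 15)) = 65 / 16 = 4.06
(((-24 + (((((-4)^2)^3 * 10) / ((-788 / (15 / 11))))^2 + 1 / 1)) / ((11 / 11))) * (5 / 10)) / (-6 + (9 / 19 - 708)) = -446214136507 / 127324334346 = -3.50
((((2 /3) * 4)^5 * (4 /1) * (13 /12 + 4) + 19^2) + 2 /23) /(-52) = -52027849 /871884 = -59.67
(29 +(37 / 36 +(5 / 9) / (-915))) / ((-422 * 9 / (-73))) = 0.58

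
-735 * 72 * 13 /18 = -38220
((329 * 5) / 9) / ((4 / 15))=8225 / 12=685.42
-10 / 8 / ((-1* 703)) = 5 / 2812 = 0.00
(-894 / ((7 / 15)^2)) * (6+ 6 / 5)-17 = -1449113 / 49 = -29573.73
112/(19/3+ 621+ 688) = 168/1973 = 0.09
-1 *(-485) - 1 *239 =246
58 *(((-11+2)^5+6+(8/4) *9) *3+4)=-10270118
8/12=2/3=0.67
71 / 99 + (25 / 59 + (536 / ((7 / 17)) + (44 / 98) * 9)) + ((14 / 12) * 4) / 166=31046435855 / 23755347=1306.92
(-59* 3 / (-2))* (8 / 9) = 236 / 3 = 78.67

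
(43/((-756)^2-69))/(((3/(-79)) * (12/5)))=-16985/20572812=-0.00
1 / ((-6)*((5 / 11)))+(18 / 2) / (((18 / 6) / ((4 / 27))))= 7 / 90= 0.08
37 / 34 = 1.09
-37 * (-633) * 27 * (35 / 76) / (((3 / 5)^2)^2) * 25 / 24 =4269453125 / 1824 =2340708.95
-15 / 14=-1.07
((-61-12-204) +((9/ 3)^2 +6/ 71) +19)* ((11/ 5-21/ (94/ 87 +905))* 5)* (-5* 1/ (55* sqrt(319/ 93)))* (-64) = -970441678848* sqrt(29667)/ 19639378231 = -8510.96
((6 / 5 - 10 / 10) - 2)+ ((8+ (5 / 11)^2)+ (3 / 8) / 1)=32823 / 4840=6.78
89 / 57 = 1.56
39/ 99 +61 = 61.39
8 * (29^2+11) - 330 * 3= 5826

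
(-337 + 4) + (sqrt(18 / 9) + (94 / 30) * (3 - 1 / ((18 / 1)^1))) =-87419 / 270 + sqrt(2) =-322.36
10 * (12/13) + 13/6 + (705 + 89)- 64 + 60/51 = 984653/1326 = 742.57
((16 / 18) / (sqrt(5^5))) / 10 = 4 *sqrt(5) / 5625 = 0.00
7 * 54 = 378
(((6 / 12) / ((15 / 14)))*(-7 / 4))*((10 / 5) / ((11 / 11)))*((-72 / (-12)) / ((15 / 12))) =-196 / 25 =-7.84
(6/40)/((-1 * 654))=-1/4360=-0.00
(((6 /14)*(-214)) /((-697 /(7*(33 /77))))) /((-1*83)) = -1926 /404957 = -0.00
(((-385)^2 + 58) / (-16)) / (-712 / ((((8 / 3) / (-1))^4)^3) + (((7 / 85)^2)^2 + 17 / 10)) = -4155630652500213760000 / 759831548773333767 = -5469.15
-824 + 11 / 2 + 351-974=-2883 / 2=-1441.50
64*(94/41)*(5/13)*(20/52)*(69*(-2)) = -20755200/6929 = -2995.41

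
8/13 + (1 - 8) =-83/13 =-6.38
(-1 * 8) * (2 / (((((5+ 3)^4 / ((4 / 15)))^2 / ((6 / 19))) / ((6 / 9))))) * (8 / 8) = -1 / 70041600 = -0.00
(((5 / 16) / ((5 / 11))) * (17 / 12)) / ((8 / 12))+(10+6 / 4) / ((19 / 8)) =15329 / 2432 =6.30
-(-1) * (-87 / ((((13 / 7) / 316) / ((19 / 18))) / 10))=-6094060 / 39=-156257.95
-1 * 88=-88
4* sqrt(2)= 5.66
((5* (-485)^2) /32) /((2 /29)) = 34107625 /64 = 532931.64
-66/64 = -33/32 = -1.03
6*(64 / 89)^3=1572864 / 704969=2.23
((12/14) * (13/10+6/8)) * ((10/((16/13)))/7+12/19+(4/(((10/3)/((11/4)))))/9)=3.79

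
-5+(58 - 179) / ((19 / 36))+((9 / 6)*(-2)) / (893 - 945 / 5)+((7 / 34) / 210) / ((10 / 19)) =-3995258507 / 17054400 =-234.27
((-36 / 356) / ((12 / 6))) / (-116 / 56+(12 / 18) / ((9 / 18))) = 189 / 2759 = 0.07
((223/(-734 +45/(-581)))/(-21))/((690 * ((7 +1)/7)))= 129563/7062823440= 0.00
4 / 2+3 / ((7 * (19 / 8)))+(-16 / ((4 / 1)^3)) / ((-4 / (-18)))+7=8571 / 1064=8.06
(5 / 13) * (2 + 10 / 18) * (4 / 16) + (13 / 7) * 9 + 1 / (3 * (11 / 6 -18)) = 5382865 / 317772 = 16.94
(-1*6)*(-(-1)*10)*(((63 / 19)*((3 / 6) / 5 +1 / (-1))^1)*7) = 23814 / 19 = 1253.37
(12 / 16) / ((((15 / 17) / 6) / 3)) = 153 / 10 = 15.30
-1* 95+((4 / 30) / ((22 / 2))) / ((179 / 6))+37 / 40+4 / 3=-4382581 / 47256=-92.74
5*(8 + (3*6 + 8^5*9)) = 1474690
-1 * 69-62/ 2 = -100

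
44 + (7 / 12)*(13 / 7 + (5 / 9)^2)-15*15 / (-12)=62221 / 972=64.01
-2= -2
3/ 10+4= 43/ 10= 4.30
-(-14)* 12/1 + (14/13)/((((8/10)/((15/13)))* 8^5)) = 1860698637/11075584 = 168.00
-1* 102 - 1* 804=-906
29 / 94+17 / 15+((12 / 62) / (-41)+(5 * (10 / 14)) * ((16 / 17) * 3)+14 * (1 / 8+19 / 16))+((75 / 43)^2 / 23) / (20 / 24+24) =161627539658094029 / 5405335207160280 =29.90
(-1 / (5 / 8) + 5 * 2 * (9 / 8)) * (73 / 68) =14089 / 1360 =10.36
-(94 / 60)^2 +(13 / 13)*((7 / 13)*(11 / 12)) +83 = 474079 / 5850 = 81.04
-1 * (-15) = 15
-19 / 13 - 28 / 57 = -1447 / 741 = -1.95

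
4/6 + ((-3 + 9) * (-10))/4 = -43/3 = -14.33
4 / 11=0.36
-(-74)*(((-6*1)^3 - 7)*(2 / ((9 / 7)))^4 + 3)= -632484290 / 6561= -96400.59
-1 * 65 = -65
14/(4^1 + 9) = 14/13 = 1.08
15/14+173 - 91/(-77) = 175.25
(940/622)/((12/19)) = 4465/1866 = 2.39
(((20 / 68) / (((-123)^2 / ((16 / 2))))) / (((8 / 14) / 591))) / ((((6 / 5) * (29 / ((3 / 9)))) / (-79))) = -2723525 / 22375791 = -0.12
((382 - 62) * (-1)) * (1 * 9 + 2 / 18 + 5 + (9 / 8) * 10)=-73040 / 9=-8115.56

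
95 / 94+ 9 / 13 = 2081 / 1222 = 1.70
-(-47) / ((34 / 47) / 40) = 44180 / 17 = 2598.82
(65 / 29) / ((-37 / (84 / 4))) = -1.27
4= 4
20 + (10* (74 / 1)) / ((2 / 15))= 5570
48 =48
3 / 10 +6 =63 / 10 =6.30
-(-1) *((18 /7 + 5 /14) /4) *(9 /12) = 123 /224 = 0.55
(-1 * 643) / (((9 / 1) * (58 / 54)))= -1929 / 29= -66.52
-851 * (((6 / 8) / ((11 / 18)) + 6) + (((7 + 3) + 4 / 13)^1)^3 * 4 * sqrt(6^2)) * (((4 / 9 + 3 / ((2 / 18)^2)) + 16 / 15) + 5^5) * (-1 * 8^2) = 116604187899549568 / 24167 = 4824934327783.74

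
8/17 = 0.47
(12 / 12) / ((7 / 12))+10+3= 103 / 7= 14.71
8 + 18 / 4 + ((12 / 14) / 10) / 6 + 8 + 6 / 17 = 12416 / 595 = 20.87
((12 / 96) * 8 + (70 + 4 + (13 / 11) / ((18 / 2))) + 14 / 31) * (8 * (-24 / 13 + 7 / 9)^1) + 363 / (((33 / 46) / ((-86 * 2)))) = -87678.01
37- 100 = -63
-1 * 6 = -6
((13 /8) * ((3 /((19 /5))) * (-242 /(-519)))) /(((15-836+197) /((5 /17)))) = -0.00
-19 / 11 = -1.73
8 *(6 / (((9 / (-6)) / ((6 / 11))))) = -17.45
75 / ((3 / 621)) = 15525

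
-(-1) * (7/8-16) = -121/8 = -15.12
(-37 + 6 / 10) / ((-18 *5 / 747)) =7553 / 25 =302.12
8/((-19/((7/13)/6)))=-28/741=-0.04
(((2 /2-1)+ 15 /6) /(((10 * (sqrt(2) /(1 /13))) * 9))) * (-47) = -47 * sqrt(2) /936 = -0.07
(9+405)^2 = 171396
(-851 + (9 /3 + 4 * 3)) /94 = -418 /47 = -8.89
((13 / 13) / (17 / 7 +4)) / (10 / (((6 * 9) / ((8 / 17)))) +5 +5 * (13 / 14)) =4998 / 312625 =0.02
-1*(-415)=415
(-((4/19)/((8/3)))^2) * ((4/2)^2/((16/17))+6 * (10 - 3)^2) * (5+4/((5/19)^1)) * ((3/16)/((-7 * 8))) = 0.13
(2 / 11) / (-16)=-1 / 88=-0.01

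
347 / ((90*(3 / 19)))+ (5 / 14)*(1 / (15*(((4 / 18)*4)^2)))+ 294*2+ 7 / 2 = 74505149 / 120960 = 615.95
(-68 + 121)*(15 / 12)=265 / 4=66.25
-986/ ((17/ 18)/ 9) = -9396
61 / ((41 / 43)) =2623 / 41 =63.98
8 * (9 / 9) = 8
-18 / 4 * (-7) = 63 / 2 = 31.50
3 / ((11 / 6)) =18 / 11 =1.64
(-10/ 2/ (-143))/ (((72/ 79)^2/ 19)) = 592895/ 741312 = 0.80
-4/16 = -1/4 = -0.25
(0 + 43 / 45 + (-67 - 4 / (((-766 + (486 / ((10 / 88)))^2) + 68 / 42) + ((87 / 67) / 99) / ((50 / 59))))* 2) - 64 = -125502746502008467 / 636926083236045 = -197.04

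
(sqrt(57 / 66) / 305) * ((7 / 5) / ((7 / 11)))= sqrt(418) / 3050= 0.01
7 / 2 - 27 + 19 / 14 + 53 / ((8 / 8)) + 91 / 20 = 4957 / 140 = 35.41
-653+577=-76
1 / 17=0.06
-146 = -146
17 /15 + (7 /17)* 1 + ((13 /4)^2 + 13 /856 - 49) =-16099117 /436560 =-36.88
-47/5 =-9.40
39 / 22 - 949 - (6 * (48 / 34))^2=-6478663 / 6358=-1018.98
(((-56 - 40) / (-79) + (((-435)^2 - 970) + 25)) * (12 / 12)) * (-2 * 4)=-118993728 / 79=-1506249.72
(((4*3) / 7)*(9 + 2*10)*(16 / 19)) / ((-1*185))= -5568 / 24605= -0.23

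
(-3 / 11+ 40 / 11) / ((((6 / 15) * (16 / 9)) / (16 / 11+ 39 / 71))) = 2605725 / 274912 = 9.48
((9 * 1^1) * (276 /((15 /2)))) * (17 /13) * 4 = 112608 /65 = 1732.43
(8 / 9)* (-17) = -15.11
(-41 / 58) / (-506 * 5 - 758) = 41 / 190704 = 0.00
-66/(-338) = 33/169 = 0.20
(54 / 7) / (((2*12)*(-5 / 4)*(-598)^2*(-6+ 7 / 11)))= 99 / 738452260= 0.00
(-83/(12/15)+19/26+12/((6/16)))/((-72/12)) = 1231/104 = 11.84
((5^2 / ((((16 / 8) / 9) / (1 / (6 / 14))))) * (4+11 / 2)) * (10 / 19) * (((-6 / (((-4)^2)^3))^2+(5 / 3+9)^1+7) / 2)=194510871625 / 16777216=11593.75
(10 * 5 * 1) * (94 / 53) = 4700 / 53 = 88.68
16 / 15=1.07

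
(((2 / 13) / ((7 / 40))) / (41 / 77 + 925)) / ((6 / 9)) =660 / 463229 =0.00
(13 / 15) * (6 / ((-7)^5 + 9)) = -13 / 41995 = -0.00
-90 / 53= -1.70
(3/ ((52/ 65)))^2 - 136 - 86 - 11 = -3503/ 16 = -218.94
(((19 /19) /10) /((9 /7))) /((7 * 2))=1 /180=0.01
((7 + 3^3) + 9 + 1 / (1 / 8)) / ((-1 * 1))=-51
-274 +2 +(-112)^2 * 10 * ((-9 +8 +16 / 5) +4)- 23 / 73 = 56754265 / 73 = 777455.68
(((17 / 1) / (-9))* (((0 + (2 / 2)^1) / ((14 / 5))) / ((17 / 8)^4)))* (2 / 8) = -2560 / 309519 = -0.01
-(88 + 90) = -178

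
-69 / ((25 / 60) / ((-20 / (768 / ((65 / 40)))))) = 897 / 128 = 7.01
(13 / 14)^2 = 0.86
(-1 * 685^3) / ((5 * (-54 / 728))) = 23399312300 / 27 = 866641196.30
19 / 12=1.58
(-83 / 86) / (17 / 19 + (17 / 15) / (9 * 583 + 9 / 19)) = -1179225405 / 1093496321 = -1.08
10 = 10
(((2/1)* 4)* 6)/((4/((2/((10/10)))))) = 24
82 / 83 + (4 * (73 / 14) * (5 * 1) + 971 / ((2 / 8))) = 2317768 / 581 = 3989.27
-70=-70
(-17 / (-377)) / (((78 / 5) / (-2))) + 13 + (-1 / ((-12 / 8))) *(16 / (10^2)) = 1605186 / 122525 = 13.10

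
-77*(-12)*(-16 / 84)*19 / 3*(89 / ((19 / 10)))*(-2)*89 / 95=5576384 / 57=97831.30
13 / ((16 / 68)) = 221 / 4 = 55.25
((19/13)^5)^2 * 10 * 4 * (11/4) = 674417288358110/137858491849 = 4892.10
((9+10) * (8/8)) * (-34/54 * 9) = -323/3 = -107.67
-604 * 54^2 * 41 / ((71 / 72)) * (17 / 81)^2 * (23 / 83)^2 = -121150242688 / 489119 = -247690.73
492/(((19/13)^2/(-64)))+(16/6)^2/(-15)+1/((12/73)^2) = -11465892649/779760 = -14704.39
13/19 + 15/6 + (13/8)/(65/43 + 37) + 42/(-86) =29635423/10823616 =2.74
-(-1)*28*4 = 112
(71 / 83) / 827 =0.00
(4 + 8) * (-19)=-228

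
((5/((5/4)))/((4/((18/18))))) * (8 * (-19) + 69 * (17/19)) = -1715/19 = -90.26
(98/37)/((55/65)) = 1274/407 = 3.13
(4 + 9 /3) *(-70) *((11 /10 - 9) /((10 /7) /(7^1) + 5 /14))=379358 /55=6897.42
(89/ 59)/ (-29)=-89/ 1711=-0.05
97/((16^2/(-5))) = -485/256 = -1.89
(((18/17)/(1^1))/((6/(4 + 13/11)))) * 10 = 1710/187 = 9.14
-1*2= -2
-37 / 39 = -0.95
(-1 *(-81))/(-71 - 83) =-81/154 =-0.53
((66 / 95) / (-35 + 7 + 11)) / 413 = -66 / 666995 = -0.00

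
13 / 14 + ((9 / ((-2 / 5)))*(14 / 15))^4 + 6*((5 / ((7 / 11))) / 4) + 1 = 194494.71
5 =5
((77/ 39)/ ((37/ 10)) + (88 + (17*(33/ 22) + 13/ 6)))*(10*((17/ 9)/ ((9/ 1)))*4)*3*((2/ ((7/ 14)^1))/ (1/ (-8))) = -3648651520/ 38961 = -93648.82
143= 143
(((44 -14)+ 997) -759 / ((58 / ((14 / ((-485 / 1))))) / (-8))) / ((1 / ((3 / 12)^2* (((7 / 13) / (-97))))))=-100815757 / 283775440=-0.36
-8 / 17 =-0.47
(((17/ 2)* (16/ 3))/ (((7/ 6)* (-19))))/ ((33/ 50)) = -13600/ 4389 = -3.10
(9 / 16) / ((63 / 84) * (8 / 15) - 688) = -5 / 6112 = -0.00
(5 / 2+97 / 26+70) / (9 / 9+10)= 991 / 143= 6.93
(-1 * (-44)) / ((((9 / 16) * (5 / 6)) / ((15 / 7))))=1408 / 7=201.14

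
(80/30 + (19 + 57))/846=118/1269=0.09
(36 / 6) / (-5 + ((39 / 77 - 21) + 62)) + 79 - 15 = 60122 / 937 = 64.16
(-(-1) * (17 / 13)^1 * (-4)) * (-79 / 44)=1343 / 143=9.39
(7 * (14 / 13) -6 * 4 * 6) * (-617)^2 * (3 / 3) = -675342286 / 13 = -51949406.62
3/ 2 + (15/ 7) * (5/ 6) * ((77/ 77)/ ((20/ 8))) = 31/ 14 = 2.21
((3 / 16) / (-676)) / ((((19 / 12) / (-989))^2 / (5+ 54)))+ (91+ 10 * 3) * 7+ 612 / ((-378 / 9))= -9485029499 / 1708252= -5552.48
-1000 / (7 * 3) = -1000 / 21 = -47.62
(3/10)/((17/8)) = 12/85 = 0.14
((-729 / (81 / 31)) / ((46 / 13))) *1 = -3627 / 46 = -78.85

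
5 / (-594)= -5 / 594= -0.01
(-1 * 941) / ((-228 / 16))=3764 / 57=66.04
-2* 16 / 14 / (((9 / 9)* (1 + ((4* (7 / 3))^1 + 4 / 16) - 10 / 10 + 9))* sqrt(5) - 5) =-42816* sqrt(5) / 1715315 - 2304 / 343063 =-0.06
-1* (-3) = 3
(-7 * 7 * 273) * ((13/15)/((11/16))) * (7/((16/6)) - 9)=107502.44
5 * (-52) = -260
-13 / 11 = -1.18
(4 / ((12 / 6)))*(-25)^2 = 1250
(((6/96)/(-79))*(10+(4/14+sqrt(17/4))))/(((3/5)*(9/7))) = -5/474 - 35*sqrt(17)/68256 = -0.01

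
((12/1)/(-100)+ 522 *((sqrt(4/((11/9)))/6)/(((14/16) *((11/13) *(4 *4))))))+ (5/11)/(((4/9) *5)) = 93/1100+ 3393 *sqrt(11)/847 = 13.37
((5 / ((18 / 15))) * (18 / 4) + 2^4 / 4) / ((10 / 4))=91 / 10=9.10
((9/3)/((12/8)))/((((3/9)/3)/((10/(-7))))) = -180/7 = -25.71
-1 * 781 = -781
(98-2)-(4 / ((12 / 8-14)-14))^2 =269600 / 2809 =95.98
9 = 9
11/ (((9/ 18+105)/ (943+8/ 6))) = 62326/ 633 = 98.46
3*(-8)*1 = -24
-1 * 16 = -16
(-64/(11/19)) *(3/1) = -331.64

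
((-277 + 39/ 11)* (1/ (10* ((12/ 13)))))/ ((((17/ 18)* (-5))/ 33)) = 87984/ 425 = 207.02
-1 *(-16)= 16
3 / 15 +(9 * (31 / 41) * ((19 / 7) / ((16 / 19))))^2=50742671269 / 105432320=481.28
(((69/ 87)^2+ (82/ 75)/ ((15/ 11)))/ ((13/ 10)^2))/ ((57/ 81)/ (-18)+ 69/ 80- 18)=-2339205696/ 47458720777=-0.05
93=93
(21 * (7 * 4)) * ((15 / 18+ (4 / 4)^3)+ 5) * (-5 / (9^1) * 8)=-17857.78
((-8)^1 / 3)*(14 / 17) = -2.20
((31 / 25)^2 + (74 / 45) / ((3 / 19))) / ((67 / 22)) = 4437334 / 1130625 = 3.92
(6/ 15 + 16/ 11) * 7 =714/ 55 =12.98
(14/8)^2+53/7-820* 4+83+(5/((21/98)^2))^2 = 78658087/9072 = 8670.42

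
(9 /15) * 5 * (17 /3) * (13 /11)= 221 /11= 20.09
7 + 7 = 14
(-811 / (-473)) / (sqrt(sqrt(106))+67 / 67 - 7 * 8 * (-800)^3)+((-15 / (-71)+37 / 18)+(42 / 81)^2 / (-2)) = -666709786670505984000811 * 106^(1 / 4) / 319663531270516748235020689211446247423950335 - 811 * 106^(3 / 4) / 319663531270516748235020689211446247423950335+23252992000811 * sqrt(106) / 319663531270516748235020689211446247423950335+23520949186054659189774471098736769036095957617111 / 11030309810020450914597623901930164213610830259510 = 2.13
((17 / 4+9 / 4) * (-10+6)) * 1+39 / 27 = -221 / 9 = -24.56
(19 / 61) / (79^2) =19 / 380701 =0.00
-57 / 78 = -19 / 26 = -0.73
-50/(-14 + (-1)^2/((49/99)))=2450/587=4.17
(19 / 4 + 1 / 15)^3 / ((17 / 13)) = 18458141 / 216000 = 85.45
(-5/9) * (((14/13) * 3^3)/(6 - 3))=-70/13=-5.38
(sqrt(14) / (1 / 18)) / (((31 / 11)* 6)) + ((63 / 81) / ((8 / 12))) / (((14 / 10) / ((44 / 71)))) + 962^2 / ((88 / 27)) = 283947.54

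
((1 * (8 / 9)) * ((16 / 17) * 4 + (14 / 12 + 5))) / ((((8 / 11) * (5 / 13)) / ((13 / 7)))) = 1883167 / 32130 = 58.61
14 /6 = 7 /3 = 2.33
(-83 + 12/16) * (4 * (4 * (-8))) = 10528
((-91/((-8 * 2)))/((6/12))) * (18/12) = 273/16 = 17.06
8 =8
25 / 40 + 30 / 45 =31 / 24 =1.29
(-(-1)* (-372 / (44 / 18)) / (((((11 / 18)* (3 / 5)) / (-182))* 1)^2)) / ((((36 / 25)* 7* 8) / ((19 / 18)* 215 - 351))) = 13958660625 / 242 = 57680415.81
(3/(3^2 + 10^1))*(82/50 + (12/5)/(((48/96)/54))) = 19563/475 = 41.19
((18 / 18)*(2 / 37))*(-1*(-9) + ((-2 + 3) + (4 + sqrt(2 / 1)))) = 2*sqrt(2) / 37 + 28 / 37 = 0.83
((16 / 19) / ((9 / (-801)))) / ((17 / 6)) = -8544 / 323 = -26.45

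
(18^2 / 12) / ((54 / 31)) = 31 / 2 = 15.50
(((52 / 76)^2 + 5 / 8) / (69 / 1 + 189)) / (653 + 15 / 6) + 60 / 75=1953678473 / 2442078360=0.80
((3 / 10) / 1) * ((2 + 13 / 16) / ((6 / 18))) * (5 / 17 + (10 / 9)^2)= 2105 / 544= 3.87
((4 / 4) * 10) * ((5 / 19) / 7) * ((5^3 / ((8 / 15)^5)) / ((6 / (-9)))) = -7119140625 / 4358144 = -1633.53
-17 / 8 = -2.12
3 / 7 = 0.43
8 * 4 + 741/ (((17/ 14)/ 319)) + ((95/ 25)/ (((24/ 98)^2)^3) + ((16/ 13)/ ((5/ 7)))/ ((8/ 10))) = 700532015854919/ 3299512320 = 212313.81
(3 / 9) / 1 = 1 / 3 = 0.33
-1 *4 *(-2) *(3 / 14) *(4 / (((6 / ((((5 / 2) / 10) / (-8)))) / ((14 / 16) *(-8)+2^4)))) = -9 / 28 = -0.32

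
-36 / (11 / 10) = -360 / 11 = -32.73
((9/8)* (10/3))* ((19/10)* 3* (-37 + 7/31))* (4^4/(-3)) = 2079360/31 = 67076.13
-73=-73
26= 26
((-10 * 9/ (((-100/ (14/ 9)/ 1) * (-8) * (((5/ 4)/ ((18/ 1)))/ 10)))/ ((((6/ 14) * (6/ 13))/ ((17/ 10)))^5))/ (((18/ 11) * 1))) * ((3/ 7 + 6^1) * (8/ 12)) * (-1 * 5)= 15474013.91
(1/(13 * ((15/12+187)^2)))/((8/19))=38/7371117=0.00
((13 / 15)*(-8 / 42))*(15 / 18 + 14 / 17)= -4394 / 16065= -0.27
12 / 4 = 3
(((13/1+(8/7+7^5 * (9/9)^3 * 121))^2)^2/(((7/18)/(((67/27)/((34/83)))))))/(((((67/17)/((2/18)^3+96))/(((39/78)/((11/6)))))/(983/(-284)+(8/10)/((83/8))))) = -5210819469455241963881365176618613696/869913513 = -5990043138294417969204905000.00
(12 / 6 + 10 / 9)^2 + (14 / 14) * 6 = 1270 / 81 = 15.68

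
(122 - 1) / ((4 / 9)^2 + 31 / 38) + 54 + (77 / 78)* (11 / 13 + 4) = 187855455 / 1054222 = 178.19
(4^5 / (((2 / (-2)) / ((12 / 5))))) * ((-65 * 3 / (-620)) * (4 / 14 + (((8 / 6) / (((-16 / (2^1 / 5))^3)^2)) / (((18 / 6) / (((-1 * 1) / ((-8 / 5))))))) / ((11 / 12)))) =-1054310400273 / 4774000000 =-220.84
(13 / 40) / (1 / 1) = 13 / 40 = 0.32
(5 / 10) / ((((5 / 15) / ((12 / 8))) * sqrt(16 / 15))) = 2.18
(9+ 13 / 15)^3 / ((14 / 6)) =3241792 / 7875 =411.66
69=69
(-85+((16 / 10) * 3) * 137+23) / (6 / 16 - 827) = -23824 / 33065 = -0.72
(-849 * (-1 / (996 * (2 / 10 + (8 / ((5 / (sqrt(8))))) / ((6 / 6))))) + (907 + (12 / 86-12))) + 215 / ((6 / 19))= 5660 * sqrt(2) / 42413 + 34490153891 / 21885108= 1576.15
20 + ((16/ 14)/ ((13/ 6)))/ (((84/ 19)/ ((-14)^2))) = 564/ 13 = 43.38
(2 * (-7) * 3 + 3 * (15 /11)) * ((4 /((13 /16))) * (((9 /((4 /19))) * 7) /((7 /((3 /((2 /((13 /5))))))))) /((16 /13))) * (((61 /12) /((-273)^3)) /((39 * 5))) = 161101 /4973568600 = 0.00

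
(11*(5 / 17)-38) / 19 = -591 / 323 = -1.83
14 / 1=14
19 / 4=4.75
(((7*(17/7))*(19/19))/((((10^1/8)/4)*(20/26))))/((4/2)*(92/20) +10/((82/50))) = 9061/1960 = 4.62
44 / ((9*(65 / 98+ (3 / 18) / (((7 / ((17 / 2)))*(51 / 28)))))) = 4312 / 683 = 6.31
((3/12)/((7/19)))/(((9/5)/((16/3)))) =2.01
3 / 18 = 1 / 6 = 0.17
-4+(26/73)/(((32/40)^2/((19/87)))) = -197057/50808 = -3.88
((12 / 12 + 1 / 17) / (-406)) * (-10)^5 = 900000 / 3451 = 260.79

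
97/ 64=1.52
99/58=1.71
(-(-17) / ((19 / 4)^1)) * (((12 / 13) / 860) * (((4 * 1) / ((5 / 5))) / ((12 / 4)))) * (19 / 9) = 272 / 25155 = 0.01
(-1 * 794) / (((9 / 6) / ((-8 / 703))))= 12704 / 2109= 6.02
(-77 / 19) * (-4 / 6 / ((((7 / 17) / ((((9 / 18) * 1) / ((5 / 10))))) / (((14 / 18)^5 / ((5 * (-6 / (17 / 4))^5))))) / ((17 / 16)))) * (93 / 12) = -2351727668294851 / 4288087059333120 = -0.55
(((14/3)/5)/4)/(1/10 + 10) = 7/303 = 0.02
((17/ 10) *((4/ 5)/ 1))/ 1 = 34/ 25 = 1.36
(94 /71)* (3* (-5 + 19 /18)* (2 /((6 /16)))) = -752 /9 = -83.56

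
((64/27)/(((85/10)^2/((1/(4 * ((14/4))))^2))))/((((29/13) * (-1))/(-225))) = 20800/1232007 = 0.02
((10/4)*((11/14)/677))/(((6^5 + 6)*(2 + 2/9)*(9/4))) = 11/147515592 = 0.00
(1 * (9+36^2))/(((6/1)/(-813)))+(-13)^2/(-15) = -5305163/30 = -176838.77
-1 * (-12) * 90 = 1080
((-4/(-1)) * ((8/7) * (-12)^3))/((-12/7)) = 4608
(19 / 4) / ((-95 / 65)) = -13 / 4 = -3.25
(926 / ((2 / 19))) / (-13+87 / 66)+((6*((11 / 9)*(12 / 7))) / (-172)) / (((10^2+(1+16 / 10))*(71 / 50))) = -2121777166982 / 2817574011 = -753.05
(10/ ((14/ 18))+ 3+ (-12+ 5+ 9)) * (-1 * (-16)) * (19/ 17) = 38000/ 119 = 319.33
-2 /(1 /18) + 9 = -27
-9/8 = -1.12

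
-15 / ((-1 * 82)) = 15 / 82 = 0.18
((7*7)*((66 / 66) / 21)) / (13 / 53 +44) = 53 / 1005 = 0.05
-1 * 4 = -4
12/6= 2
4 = 4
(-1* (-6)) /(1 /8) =48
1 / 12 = 0.08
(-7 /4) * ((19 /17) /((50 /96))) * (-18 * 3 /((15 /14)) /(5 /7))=264.97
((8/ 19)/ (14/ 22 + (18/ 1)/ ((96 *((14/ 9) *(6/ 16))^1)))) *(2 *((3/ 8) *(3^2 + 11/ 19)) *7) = 2354352/ 106495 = 22.11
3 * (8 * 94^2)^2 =14990380032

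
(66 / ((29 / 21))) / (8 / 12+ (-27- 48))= -4158 / 6467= -0.64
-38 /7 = -5.43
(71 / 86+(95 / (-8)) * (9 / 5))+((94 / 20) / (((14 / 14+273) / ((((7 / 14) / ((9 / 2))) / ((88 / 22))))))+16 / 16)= -82917229 / 4241520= -19.55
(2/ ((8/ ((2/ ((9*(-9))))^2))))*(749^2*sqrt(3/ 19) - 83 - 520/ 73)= 33.96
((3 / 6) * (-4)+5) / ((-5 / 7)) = -21 / 5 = -4.20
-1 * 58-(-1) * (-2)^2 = -54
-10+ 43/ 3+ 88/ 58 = 509/ 87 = 5.85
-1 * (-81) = 81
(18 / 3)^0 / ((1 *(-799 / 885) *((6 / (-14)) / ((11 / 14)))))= 3245 / 1598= 2.03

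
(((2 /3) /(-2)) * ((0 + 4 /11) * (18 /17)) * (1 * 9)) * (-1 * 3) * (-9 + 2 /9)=-5688 /187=-30.42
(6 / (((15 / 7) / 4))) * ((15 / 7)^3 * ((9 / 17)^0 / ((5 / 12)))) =12960 / 49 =264.49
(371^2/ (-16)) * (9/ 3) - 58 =-413851/ 16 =-25865.69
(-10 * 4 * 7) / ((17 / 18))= -5040 / 17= -296.47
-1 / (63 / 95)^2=-9025 / 3969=-2.27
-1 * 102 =-102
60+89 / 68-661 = -40779 / 68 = -599.69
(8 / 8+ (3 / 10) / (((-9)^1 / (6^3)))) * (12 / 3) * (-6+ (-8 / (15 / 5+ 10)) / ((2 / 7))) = 13144 / 65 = 202.22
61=61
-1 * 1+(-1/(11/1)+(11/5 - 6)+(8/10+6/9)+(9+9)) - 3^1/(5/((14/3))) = 1943/165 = 11.78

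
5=5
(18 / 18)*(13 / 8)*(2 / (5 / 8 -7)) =-26 / 51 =-0.51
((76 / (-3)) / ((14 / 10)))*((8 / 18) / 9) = -1520 / 1701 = -0.89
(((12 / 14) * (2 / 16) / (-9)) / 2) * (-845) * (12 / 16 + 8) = 4225 / 96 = 44.01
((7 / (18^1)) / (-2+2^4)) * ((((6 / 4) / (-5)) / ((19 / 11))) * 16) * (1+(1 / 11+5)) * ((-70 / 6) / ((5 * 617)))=938 / 527535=0.00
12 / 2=6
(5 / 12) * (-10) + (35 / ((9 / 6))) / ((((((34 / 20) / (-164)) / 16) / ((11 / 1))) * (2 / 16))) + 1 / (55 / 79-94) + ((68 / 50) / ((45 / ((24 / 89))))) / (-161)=-29034214639999739 / 9160836750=-3169384.57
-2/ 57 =-0.04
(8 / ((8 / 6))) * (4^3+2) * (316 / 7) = 125136 / 7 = 17876.57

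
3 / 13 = 0.23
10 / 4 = 5 / 2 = 2.50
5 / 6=0.83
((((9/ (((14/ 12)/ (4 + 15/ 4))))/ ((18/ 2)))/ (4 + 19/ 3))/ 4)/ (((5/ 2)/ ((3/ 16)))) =27/ 2240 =0.01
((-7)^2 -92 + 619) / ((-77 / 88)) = -4608 / 7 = -658.29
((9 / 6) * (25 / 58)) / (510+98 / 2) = 75 / 64844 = 0.00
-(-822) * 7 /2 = 2877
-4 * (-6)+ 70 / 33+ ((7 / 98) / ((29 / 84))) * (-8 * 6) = 15494 / 957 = 16.19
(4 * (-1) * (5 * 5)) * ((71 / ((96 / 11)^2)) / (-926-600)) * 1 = 214775 / 3515904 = 0.06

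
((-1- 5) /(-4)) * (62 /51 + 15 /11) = 1447 /374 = 3.87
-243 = -243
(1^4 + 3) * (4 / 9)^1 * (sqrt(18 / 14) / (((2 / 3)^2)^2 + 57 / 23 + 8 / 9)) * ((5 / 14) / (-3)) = -8280 * sqrt(7) / 325409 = -0.07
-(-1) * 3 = 3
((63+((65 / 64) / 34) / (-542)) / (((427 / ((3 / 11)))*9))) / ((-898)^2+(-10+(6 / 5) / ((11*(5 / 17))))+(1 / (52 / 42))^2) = 313924390975 / 56620610087902330176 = 0.00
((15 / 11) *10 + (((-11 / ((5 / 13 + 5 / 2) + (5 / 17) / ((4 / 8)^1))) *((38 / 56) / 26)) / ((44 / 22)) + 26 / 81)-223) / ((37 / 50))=-80069087215 / 283384332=-282.55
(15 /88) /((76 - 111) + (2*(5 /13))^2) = -507 /102344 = -0.00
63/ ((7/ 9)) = 81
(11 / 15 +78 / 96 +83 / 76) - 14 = -51811 / 4560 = -11.36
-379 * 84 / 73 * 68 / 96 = -45101 / 146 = -308.91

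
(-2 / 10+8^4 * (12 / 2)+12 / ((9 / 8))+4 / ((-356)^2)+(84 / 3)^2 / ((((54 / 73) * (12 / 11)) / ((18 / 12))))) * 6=111398029207 / 712890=156262.58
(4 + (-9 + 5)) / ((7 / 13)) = 0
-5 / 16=-0.31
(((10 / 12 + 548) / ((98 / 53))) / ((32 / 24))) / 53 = 3293 / 784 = 4.20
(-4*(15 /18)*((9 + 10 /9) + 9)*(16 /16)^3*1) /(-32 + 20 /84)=12040 /6003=2.01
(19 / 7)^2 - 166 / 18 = -818 / 441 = -1.85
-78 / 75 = -26 / 25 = -1.04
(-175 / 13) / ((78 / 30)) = -875 / 169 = -5.18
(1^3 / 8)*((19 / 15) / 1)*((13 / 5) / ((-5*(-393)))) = 247 / 1179000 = 0.00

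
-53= -53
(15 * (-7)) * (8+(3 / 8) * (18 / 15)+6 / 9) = -3829 / 4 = -957.25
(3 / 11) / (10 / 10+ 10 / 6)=0.10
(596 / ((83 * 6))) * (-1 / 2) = -149 / 249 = -0.60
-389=-389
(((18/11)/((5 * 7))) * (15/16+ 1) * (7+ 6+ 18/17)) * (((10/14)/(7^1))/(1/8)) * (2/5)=133362/320705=0.42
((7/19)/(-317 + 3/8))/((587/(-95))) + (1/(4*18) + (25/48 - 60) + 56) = -741908309/214109424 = -3.47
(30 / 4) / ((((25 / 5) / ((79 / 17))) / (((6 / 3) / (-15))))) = -79 / 85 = -0.93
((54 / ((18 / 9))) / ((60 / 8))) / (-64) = -9 / 160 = -0.06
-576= -576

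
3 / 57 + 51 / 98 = 0.57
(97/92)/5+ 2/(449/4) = 47233/206540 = 0.23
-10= -10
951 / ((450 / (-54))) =-2853 / 25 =-114.12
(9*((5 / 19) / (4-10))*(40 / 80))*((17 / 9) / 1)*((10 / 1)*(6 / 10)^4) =-459 / 950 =-0.48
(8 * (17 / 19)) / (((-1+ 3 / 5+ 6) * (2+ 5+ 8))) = 0.09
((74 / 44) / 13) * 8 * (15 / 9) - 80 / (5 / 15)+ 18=-94498 / 429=-220.28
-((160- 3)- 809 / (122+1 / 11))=-201952 / 1343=-150.37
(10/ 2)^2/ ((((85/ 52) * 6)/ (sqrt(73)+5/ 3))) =650/ 153+130 * sqrt(73)/ 51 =26.03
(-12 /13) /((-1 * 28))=3 /91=0.03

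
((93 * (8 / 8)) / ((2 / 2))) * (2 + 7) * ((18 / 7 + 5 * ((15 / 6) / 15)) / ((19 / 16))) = 319176 / 133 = 2399.82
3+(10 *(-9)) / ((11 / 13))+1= -1126 / 11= -102.36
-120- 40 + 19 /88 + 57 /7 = -93411 /616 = -151.64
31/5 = 6.20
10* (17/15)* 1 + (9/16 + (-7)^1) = 235/48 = 4.90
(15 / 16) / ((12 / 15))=75 / 64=1.17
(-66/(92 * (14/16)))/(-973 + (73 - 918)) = 22/48783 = 0.00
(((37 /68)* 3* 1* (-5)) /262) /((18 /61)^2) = -688385 /1924128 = -0.36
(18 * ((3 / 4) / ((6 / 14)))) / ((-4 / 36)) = -567 / 2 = -283.50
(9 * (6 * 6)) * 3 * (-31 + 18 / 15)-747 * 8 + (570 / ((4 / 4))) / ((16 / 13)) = -1379139 / 40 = -34478.48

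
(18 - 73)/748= -5/68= -0.07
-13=-13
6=6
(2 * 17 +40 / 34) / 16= 2.20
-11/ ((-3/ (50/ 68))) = 275/ 102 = 2.70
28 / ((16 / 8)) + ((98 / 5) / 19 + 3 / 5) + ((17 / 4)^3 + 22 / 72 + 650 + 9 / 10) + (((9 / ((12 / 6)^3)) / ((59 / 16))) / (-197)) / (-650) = 30741048585281 / 41340686400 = 743.60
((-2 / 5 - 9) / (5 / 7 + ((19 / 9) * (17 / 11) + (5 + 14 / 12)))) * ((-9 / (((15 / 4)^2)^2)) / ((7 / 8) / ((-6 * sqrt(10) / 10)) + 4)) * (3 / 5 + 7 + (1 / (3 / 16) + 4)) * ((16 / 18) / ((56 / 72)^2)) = 38727254016 * sqrt(10) / 3995172390625 + 7435632771072 / 27966206734375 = 0.30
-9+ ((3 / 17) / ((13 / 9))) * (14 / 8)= -7767 / 884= -8.79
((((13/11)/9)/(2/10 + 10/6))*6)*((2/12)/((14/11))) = 65/1176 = 0.06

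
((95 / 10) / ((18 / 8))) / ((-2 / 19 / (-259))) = 93499 / 9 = 10388.78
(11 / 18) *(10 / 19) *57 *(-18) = -330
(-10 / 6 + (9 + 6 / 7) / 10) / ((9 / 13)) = -1859 / 1890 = -0.98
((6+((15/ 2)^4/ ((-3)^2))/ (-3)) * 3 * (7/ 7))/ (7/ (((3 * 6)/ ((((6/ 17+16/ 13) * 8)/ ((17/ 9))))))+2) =-20051109/ 277024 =-72.38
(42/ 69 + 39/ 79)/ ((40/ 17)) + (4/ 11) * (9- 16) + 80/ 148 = -45448123/ 29580760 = -1.54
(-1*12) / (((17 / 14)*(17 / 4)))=-672 / 289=-2.33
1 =1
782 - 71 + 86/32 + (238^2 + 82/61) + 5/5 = 55983391/976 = 57360.03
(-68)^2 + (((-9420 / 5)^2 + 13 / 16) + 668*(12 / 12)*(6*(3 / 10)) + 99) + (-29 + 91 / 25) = 1422142741 / 400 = 3555356.85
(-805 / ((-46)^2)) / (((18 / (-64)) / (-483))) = -1960 / 3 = -653.33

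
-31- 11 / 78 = -2429 / 78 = -31.14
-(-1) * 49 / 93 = 49 / 93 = 0.53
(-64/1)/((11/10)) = -640/11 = -58.18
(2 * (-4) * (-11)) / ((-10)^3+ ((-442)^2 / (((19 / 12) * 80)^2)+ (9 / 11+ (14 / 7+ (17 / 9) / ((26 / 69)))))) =-1362847200 / 15177046949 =-0.09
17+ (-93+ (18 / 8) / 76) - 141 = -65959 / 304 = -216.97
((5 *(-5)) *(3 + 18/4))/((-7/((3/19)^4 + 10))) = 488734125/1824494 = 267.87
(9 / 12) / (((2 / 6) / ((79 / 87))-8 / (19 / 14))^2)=6759003 / 275360836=0.02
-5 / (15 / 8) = -8 / 3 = -2.67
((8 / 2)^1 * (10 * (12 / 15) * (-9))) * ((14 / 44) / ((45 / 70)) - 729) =2307904 / 11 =209809.45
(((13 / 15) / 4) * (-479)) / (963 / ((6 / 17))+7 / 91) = -80951 / 2128290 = -0.04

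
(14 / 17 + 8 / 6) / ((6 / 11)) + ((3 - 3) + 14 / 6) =962 / 153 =6.29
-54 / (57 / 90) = -1620 / 19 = -85.26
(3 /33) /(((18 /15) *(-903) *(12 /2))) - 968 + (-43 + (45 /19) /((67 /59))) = -1008.91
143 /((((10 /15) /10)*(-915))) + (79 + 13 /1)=5469 /61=89.66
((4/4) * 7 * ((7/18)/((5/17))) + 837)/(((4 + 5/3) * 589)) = 76163/300390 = 0.25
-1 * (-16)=16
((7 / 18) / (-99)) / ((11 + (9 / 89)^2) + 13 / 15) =-0.00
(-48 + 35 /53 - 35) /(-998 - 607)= 4364 /85065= 0.05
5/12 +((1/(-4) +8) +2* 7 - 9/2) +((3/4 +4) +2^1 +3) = 329/12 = 27.42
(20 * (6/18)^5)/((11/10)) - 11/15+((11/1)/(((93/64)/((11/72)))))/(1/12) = 5477089/414315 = 13.22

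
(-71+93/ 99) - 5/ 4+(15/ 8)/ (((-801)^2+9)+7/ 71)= -857605536697/ 12026339688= -71.31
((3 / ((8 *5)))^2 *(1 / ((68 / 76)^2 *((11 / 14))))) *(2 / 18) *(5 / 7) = 361 / 508640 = 0.00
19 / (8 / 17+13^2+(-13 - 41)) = 323 / 1963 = 0.16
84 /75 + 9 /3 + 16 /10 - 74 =-1707 /25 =-68.28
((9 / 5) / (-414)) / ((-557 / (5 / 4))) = 0.00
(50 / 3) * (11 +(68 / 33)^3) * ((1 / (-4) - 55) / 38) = -3921307975 / 8193636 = -478.58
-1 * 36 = -36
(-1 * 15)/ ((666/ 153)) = -255/ 74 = -3.45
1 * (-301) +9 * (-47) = -724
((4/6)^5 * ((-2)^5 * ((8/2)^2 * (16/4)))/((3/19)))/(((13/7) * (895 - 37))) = -4358144/4065633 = -1.07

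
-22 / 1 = -22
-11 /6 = -1.83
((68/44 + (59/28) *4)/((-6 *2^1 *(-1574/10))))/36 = 80/545391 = 0.00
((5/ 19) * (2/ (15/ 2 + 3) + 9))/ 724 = 965/ 288876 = 0.00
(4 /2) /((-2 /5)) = -5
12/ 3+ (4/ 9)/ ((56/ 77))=83/ 18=4.61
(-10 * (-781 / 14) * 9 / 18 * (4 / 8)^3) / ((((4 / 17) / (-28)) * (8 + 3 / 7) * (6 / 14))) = -3252865 / 2832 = -1148.61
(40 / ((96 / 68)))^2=7225 / 9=802.78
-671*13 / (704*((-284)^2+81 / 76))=-15067 / 98078992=-0.00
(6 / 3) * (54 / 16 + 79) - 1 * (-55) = 879 / 4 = 219.75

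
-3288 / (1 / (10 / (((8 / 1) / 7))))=-28770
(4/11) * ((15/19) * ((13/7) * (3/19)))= 2340/27797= 0.08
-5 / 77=-0.06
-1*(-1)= 1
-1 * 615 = -615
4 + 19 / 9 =55 / 9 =6.11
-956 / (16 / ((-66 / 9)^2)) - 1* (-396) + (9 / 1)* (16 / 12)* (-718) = -102899 / 9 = -11433.22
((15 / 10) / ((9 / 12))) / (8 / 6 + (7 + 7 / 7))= 3 / 14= 0.21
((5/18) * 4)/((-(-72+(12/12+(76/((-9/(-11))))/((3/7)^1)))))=-0.01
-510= -510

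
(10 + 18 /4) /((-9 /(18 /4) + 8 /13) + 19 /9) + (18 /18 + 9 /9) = 3733 /170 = 21.96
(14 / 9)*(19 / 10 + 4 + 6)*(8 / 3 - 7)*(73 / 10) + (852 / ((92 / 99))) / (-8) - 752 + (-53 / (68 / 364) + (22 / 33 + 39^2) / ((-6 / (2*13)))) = -17587468313 / 2111400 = -8329.77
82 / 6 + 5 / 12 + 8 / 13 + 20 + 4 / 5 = 27689 / 780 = 35.50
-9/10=-0.90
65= 65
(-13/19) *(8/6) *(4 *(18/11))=-1248/209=-5.97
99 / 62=1.60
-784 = -784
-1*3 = -3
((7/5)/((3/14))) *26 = 2548/15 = 169.87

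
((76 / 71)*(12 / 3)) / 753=304 / 53463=0.01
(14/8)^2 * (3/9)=49/48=1.02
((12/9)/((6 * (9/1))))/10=1/405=0.00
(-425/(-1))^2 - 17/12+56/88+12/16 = 5960624/33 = 180624.97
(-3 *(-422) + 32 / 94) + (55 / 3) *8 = 199234 / 141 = 1413.01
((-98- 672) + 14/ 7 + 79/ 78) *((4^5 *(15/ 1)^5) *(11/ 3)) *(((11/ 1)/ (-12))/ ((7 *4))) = 6514942500000/ 91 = 71592774725.27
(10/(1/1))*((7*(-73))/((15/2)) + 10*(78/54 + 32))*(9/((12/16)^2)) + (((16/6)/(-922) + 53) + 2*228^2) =608371085/4149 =146630.77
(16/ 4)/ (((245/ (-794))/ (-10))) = 129.63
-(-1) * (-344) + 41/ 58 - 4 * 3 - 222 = -33483/ 58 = -577.29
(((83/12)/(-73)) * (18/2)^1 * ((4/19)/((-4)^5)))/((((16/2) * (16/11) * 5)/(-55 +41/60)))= -2975467/18179686400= -0.00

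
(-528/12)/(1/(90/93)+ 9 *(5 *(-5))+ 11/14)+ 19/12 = 250343/140604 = 1.78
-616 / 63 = -88 / 9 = -9.78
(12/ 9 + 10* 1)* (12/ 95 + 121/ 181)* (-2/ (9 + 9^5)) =-27334/ 89603145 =-0.00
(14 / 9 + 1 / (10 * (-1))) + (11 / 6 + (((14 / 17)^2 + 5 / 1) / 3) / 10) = 90467 / 26010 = 3.48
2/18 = 1/9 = 0.11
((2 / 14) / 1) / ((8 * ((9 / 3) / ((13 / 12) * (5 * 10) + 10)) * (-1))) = -55 / 144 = -0.38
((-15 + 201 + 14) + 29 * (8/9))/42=1016/189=5.38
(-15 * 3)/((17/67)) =-3015/17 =-177.35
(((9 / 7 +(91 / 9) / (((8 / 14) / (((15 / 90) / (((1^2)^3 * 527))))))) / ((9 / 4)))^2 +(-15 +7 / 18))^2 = 2107373193196906023493286809 / 10331888196978919918979856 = 203.97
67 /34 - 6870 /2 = -3433.03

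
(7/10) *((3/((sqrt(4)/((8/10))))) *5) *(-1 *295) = -1239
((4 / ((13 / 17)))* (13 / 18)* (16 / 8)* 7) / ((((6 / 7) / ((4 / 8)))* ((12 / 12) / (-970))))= -808010 / 27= -29926.30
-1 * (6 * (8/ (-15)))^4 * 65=-851968/ 125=-6815.74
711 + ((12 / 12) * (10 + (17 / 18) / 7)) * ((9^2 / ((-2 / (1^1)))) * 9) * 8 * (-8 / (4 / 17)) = 7038693 / 7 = 1005527.57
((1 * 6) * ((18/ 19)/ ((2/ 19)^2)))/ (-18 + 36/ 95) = -1805/ 62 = -29.11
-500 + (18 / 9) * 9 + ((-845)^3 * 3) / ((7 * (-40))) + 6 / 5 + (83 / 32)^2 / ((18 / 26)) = 2085029535647 / 322560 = 6464005.26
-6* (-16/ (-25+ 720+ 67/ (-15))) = 720/ 5179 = 0.14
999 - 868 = 131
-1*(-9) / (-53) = -9 / 53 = -0.17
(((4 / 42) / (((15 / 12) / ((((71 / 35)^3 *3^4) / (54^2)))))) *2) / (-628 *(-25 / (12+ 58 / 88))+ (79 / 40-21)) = 89850784 / 3105318643875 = 0.00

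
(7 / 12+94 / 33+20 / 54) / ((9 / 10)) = 22585 / 5346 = 4.22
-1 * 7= -7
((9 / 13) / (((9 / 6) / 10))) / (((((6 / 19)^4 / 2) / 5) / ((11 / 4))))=35838275 / 2808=12762.92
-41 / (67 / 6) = -246 / 67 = -3.67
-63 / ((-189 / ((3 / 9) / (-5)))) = -1 / 45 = -0.02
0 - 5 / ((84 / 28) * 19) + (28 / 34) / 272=-11161 / 131784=-0.08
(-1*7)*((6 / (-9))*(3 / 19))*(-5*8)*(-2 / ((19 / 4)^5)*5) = 0.12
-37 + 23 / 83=-36.72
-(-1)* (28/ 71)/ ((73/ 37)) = 1036/ 5183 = 0.20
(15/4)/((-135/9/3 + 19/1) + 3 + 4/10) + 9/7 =1219/812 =1.50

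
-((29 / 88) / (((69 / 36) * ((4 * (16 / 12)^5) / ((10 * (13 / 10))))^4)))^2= -75064658382980721842891558698449 / 20285261817502183940100618868228096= -0.00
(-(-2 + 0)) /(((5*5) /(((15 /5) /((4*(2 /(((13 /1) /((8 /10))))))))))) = 39 /80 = 0.49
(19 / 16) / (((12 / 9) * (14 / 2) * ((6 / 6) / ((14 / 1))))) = 57 / 32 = 1.78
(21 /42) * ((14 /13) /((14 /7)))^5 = 16807 /742586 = 0.02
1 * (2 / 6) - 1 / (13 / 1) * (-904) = 2725 / 39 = 69.87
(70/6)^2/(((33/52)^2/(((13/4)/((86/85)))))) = 457525250/421443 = 1085.62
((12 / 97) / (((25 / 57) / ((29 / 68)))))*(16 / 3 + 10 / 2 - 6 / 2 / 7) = 343824 / 288575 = 1.19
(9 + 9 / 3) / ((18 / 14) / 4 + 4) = 336 / 121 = 2.78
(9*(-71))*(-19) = 12141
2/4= 0.50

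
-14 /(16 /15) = -13.12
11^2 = 121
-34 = -34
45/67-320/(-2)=10765/67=160.67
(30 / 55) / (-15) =-2 / 55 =-0.04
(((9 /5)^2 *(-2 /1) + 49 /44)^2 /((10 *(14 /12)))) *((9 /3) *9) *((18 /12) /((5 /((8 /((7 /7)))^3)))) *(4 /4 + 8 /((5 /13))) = 14767205570928 /66171875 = 223164.38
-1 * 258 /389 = -258 /389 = -0.66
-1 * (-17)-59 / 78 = 1267 / 78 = 16.24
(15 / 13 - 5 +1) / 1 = -37 / 13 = -2.85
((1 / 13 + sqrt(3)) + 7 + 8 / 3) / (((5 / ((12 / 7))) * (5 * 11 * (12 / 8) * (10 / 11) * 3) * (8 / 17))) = 17 * sqrt(3) / 5250 + 646 / 20475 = 0.04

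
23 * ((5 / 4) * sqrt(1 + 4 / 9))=115 * sqrt(13) / 12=34.55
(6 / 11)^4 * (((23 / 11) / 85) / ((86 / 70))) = 208656 / 117728281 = 0.00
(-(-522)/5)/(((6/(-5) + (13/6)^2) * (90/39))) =40716/3145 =12.95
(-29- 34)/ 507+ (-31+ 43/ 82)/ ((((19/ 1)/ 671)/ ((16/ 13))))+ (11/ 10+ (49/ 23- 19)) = -40591010427/ 30279730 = -1340.53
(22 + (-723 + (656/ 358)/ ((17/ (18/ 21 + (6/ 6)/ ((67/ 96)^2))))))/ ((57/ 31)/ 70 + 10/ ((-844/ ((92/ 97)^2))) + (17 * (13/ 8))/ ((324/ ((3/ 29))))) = -516585959026826552644320/ 18010585965952013113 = -28682.35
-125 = -125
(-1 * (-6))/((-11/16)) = -96/11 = -8.73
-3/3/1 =-1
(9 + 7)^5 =1048576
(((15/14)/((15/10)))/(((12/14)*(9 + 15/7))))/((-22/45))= -175/1144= -0.15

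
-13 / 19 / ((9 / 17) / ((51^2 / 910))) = -4913 / 1330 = -3.69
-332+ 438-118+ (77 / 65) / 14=-1549 / 130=-11.92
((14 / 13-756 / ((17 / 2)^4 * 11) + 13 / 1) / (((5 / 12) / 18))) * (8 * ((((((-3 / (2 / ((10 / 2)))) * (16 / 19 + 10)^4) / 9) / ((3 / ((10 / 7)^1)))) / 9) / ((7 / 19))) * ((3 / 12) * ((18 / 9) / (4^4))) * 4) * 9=-2268627668493903000 / 4014103866773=-565164.17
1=1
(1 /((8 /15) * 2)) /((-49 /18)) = -135 /392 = -0.34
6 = 6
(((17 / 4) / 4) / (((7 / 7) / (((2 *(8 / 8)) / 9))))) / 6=17 / 432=0.04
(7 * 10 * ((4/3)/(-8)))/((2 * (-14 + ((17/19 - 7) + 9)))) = 665/1266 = 0.53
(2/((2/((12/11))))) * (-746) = -813.82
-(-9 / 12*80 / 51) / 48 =5 / 204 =0.02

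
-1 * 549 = -549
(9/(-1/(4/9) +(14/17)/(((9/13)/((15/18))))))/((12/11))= -6.55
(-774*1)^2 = 599076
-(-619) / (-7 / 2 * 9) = -1238 / 63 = -19.65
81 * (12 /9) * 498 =53784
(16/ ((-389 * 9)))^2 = 256/ 12257001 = 0.00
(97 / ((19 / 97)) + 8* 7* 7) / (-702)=-1.26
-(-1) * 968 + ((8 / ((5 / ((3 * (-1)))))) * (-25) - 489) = 599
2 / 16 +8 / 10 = 37 / 40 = 0.92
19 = 19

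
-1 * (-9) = 9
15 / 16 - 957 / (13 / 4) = -61053 / 208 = -293.52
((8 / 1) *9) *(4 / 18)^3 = 64 / 81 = 0.79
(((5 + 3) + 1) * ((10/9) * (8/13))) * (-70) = -5600/13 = -430.77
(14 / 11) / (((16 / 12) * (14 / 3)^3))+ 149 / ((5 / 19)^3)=8813660509 / 1078000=8175.94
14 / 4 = 7 / 2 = 3.50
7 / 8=0.88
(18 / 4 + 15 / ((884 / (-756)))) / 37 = -3681 / 16354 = -0.23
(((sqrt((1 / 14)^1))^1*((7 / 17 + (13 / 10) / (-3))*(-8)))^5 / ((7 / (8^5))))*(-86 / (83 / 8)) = -464741835210752*sqrt(14) / 214867709671978125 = -0.01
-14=-14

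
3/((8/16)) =6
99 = 99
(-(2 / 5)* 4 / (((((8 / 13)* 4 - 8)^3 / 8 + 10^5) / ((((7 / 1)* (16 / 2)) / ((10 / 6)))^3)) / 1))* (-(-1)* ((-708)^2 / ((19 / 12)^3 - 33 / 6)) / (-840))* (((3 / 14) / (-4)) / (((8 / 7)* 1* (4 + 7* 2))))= 34967747558016 / 56736630359375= 0.62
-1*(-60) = 60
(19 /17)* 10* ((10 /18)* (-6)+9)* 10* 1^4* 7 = 13300 /3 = 4433.33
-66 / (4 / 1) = -33 / 2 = -16.50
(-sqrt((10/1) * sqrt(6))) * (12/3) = -4 * 2^(3/4) * 3^(1/4) * sqrt(5) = -19.80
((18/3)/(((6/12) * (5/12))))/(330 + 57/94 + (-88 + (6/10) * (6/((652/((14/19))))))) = 41920992/353141347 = 0.12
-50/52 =-25/26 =-0.96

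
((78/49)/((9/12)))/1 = 104/49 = 2.12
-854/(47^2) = -0.39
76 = 76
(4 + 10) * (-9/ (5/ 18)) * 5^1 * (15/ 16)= -8505/ 4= -2126.25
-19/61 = -0.31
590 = 590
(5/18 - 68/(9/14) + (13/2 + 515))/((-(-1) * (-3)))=-416/3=-138.67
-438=-438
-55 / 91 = -0.60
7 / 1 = 7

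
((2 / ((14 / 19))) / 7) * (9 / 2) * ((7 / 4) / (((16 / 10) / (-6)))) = -2565 / 224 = -11.45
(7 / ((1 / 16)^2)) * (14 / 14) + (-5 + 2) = 1789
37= 37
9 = 9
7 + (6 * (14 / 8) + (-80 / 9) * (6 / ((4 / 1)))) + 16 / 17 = 5.11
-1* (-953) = 953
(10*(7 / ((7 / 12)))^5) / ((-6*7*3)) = -138240 / 7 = -19748.57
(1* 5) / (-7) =-5 / 7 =-0.71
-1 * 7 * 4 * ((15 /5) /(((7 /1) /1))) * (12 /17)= -144 /17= -8.47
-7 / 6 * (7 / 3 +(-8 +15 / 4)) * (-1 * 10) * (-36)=805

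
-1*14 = -14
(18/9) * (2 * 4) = 16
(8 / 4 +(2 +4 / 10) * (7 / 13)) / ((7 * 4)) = 107 / 910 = 0.12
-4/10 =-2/5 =-0.40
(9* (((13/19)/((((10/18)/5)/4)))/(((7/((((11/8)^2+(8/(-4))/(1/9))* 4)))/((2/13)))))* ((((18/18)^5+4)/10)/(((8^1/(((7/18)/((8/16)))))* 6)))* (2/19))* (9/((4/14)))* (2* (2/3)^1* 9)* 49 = -4959.19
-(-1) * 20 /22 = 10 /11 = 0.91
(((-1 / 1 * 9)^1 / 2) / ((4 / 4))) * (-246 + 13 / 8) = 17595 / 16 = 1099.69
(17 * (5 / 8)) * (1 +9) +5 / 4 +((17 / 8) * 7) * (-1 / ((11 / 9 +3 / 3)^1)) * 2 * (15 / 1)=-1493 / 16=-93.31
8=8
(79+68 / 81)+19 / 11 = 72676 / 891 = 81.57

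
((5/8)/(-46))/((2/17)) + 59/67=37729/49312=0.77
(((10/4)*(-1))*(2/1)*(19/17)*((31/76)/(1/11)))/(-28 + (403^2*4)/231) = -393855/43735424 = -0.01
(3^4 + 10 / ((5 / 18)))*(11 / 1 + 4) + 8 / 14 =12289 / 7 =1755.57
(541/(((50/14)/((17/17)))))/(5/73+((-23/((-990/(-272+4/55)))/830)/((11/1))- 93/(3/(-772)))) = 1374316709535/217125961664344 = 0.01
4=4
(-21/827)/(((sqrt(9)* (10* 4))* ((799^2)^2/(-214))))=749/6740973540688540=0.00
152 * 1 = 152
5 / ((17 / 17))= 5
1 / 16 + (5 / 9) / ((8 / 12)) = 43 / 48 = 0.90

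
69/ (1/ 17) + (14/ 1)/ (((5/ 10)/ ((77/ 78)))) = 46825/ 39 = 1200.64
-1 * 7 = -7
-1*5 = -5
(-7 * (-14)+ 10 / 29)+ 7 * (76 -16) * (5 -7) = -21508 / 29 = -741.66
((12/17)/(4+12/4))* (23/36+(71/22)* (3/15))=2543/19635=0.13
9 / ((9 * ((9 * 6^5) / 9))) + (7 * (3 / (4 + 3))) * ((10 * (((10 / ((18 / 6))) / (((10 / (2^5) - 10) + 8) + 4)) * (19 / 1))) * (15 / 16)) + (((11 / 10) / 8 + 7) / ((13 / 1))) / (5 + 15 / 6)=72032057173 / 93506400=770.34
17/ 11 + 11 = 12.55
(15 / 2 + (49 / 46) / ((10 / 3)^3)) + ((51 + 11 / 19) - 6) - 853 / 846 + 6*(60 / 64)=21340838701 / 369702000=57.72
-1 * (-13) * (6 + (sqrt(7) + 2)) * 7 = 91 * sqrt(7) + 728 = 968.76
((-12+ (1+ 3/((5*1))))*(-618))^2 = 1032722496/25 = 41308899.84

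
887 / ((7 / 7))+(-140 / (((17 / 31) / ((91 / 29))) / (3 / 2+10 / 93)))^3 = -6909262319938060007 / 3235225239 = -2135635638.80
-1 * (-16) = 16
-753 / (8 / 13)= -9789 / 8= -1223.62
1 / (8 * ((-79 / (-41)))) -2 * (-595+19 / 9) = 1185.84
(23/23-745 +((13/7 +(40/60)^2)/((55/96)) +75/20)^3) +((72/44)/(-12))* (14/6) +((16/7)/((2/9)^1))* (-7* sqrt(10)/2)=-217501989767/788889024-36* sqrt(10)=-389.55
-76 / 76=-1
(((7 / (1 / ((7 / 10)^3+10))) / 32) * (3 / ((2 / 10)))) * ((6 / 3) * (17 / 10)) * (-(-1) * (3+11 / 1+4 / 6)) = 13538987 / 8000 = 1692.37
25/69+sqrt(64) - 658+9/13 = -582104/897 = -648.95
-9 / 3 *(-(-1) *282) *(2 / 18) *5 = -470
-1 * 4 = -4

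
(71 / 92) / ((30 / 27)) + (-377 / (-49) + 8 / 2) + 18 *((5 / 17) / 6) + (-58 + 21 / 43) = -44.24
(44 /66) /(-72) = -0.01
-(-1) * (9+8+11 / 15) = 266 / 15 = 17.73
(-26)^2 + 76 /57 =2032 /3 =677.33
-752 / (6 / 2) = -752 / 3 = -250.67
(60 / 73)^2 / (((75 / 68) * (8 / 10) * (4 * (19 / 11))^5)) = 41068005 / 844488420544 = 0.00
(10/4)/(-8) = -5/16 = -0.31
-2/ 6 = -1/ 3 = -0.33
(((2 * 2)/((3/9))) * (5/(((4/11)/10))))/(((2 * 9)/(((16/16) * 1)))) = 275/3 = 91.67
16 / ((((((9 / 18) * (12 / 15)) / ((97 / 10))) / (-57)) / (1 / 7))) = -22116 / 7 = -3159.43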